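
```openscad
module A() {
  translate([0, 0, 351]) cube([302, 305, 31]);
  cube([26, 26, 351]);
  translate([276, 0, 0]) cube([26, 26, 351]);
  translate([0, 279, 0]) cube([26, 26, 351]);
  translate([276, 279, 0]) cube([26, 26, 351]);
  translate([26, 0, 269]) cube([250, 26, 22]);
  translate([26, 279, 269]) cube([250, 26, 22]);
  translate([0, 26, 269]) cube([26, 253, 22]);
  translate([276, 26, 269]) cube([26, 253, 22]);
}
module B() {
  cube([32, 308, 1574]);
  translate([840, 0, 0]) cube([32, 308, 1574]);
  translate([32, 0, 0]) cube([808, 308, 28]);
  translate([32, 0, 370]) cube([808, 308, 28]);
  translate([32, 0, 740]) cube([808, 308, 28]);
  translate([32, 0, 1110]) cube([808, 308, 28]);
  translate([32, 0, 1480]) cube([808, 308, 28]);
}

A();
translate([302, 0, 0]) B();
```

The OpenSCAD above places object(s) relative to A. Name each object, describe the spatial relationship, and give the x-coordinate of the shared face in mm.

The stool's +x face and the bookshelf's −x face are both at x = 302 mm.

A is a stool. B is a bookshelf. The bookshelf is against the stool's +x side, with their −y faces flush. The x-coordinate of the shared face is 302 mm.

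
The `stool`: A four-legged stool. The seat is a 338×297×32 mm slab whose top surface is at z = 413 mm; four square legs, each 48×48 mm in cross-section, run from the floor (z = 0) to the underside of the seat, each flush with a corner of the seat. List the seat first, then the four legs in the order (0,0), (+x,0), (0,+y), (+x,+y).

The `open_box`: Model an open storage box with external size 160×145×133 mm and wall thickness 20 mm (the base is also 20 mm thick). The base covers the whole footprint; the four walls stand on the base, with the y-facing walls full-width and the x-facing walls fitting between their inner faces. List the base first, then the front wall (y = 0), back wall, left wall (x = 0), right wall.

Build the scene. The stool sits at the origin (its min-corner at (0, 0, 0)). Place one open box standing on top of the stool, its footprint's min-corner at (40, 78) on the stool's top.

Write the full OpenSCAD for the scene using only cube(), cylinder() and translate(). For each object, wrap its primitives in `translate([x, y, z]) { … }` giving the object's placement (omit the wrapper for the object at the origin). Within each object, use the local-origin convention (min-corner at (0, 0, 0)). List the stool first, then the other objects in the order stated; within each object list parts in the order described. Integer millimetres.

translate([0, 0, 381]) cube([338, 297, 32]);
cube([48, 48, 381]);
translate([290, 0, 0]) cube([48, 48, 381]);
translate([0, 249, 0]) cube([48, 48, 381]);
translate([290, 249, 0]) cube([48, 48, 381]);
translate([40, 78, 413]) {
  cube([160, 145, 20]);
  translate([0, 0, 20]) cube([160, 20, 113]);
  translate([0, 125, 20]) cube([160, 20, 113]);
  translate([0, 20, 20]) cube([20, 105, 113]);
  translate([140, 20, 20]) cube([20, 105, 113]);
}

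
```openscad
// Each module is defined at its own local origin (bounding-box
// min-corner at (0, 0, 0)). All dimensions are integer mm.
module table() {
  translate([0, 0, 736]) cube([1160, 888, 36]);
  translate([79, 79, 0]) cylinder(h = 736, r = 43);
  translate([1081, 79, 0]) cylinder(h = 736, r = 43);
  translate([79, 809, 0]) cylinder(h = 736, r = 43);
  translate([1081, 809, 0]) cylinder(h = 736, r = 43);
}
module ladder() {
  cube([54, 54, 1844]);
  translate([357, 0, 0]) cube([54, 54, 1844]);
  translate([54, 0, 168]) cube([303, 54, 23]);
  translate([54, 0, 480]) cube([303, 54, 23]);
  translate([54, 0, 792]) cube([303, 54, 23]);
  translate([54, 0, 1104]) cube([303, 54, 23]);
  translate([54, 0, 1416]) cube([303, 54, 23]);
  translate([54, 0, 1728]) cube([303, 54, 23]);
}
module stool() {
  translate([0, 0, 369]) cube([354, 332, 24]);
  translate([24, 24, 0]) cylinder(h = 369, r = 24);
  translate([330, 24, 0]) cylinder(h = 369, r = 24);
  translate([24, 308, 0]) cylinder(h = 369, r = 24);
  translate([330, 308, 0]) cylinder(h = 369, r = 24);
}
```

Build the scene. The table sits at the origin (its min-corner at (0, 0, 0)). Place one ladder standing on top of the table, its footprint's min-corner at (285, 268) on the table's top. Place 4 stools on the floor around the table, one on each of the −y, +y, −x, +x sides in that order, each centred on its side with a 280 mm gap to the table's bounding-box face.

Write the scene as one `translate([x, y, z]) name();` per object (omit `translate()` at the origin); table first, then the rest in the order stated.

table();
translate([285, 268, 772]) ladder();
translate([403, -612, 0]) stool();
translate([403, 1168, 0]) stool();
translate([-634, 278, 0]) stool();
translate([1440, 278, 0]) stool();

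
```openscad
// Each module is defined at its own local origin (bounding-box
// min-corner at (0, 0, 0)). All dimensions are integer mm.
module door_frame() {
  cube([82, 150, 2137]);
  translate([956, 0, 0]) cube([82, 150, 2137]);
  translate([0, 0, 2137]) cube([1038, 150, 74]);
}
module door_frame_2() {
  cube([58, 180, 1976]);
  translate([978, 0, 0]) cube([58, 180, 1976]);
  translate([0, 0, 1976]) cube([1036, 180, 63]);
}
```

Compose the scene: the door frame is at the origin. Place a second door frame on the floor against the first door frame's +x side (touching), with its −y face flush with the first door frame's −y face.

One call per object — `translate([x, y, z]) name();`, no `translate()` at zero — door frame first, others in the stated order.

door_frame();
translate([1038, 0, 0]) door_frame_2();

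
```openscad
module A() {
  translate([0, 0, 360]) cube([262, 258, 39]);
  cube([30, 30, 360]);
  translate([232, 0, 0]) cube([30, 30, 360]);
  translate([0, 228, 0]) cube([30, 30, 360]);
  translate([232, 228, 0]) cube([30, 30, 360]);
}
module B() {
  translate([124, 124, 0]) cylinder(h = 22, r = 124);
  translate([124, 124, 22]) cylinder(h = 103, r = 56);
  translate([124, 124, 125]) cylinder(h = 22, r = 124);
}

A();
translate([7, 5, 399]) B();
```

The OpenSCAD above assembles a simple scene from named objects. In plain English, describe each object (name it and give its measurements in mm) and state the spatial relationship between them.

A is a four-legged stool. The seat is 262×258 mm, 39 mm thick, top at z = 399 mm. It stands on four square legs, each 30×30 mm in cross-section, from z = 0 to the seat underside, each flush with a corner of the seat.

B is a spool: two coaxial disc flanges of radius 124 mm and thickness 22 mm, joined by a core cylinder of radius 56 mm and height 103 mm. The lower flange rests on z = 0 and the three cylinders share a vertical axis.

The spool is on top of the stool, centred.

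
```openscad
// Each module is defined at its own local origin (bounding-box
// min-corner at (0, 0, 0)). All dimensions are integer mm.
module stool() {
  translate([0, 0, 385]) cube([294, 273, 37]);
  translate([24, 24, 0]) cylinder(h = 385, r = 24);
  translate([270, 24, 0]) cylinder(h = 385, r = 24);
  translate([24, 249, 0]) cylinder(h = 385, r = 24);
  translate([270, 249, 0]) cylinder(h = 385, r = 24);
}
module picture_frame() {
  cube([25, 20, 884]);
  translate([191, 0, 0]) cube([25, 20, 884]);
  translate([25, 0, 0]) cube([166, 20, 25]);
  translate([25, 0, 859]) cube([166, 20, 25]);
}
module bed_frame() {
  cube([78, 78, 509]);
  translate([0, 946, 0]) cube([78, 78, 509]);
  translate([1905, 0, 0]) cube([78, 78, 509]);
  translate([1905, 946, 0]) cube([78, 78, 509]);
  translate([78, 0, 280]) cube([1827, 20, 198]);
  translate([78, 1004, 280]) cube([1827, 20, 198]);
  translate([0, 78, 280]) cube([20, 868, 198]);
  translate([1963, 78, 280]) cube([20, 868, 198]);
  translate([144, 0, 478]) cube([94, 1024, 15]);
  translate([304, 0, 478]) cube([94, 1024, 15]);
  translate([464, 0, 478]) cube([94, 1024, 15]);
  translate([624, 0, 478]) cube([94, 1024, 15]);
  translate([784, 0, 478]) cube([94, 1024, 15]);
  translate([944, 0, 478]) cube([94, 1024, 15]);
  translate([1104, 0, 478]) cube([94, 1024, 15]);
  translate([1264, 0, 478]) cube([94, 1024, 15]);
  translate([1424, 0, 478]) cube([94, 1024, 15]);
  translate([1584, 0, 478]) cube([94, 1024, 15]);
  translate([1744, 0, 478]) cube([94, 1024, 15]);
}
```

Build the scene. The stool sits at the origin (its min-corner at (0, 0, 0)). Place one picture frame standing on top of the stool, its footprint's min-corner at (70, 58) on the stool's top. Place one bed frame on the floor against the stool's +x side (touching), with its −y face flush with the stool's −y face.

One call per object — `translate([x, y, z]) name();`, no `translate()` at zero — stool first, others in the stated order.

stool();
translate([70, 58, 422]) picture_frame();
translate([294, 0, 0]) bed_frame();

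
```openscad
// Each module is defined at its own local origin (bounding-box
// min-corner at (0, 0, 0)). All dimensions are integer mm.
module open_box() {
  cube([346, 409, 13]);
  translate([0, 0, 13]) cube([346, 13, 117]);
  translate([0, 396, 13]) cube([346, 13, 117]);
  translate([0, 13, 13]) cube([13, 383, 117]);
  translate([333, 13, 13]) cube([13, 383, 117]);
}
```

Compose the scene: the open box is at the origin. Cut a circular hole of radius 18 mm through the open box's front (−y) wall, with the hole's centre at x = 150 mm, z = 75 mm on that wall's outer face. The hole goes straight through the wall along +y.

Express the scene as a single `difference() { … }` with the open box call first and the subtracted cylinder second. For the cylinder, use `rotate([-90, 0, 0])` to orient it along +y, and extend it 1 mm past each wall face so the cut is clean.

difference() {
  open_box();
  translate([150, -1, 75]) rotate([-90, 0, 0]) cylinder(h = 15, r = 18);
}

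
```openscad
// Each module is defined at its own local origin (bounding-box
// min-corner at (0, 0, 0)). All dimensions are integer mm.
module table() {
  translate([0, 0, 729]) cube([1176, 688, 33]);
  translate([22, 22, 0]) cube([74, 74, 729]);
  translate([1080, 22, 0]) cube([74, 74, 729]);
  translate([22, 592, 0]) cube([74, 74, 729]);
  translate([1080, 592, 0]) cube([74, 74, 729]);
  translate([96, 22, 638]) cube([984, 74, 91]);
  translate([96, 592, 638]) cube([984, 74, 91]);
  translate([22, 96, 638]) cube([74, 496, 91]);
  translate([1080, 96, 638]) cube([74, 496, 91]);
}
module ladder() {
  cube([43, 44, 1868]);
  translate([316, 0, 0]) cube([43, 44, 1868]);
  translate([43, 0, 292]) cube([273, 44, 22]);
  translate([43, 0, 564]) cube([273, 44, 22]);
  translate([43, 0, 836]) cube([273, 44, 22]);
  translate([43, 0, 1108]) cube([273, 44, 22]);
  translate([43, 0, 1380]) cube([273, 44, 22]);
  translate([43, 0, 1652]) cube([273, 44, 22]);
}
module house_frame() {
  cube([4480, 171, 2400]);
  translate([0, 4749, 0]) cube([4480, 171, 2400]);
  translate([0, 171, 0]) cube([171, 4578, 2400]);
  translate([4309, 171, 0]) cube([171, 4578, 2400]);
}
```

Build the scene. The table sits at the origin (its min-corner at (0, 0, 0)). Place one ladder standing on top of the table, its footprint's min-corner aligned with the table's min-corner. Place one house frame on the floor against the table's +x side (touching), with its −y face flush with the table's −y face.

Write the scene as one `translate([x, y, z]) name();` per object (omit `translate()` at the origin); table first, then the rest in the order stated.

table();
translate([0, 0, 762]) ladder();
translate([1176, 0, 0]) house_frame();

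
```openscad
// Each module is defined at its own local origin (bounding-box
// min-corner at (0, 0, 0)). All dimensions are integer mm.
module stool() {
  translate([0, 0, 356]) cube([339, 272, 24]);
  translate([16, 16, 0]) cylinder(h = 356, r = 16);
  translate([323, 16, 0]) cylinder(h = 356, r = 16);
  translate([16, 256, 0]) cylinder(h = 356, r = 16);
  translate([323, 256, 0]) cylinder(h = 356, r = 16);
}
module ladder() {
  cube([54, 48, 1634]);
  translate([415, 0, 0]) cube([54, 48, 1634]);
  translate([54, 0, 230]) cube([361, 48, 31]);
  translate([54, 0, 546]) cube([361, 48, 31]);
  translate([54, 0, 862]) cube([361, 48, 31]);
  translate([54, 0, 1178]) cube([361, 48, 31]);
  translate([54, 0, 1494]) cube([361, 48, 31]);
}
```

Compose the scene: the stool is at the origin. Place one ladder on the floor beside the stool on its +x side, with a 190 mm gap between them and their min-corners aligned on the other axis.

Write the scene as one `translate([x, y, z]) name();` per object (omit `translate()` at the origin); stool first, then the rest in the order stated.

stool();
translate([529, 0, 0]) ladder();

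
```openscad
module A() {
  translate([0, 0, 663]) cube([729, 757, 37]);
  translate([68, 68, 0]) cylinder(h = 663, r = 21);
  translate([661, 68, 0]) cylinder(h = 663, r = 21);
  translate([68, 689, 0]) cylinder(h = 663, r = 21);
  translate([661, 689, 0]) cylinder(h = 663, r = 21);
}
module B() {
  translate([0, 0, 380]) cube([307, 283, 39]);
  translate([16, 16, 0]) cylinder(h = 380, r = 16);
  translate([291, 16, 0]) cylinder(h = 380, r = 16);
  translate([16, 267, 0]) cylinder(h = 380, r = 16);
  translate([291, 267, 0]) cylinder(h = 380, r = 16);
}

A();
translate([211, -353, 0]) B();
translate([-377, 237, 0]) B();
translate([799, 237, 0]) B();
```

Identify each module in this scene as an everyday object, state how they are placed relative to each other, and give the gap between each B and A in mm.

A is a table. B is a stool. Three stools sit around the table at the −y, −x, +x sides. The gap between each stool and the table is 70 mm.

Each stool's nearest face is 70 mm from the table's bounding box.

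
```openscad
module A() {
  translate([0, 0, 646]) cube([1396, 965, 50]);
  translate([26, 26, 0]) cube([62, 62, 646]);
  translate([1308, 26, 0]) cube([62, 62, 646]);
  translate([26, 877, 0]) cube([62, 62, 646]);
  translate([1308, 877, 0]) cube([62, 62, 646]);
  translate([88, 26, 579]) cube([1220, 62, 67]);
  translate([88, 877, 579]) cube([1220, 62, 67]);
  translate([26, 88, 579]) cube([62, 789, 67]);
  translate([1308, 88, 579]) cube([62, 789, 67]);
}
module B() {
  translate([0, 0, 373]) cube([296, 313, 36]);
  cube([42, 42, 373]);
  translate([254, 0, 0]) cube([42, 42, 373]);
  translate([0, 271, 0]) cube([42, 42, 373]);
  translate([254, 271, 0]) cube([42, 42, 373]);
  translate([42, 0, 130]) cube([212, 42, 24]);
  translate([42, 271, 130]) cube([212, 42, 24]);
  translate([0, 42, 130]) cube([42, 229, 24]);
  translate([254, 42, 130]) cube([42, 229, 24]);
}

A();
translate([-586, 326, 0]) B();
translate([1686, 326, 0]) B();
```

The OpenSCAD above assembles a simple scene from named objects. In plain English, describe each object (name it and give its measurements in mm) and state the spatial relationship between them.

A is a table with a 1396×965 mm rectangular top, 50 mm thick, top surface at z = 696 mm, supported by four 62×62 mm square legs, each inset 26 mm from the nearest pair of top edges, running from the floor. Four apron rails, 62 mm thick and 67 mm tall, run between adjacent legs with their top edges flush with the underside of the top and their outer faces flush with the legs' outer faces.

B is a four-legged stool. The seat is a 296×313×36 mm slab whose top surface is at z = 409 mm; four square legs, each 42×42 mm in cross-section, run from the floor (z = 0) to the underside of the seat, each flush with a corner of the seat. Four stretchers, 42 mm wide and 24 mm tall, connect adjacent legs with their undersides at z = 130 mm, each running between the inner faces of the legs it joins and aligned with the legs' outer faces on the other axis.

Two stools sit around the table at the −x, +x sides.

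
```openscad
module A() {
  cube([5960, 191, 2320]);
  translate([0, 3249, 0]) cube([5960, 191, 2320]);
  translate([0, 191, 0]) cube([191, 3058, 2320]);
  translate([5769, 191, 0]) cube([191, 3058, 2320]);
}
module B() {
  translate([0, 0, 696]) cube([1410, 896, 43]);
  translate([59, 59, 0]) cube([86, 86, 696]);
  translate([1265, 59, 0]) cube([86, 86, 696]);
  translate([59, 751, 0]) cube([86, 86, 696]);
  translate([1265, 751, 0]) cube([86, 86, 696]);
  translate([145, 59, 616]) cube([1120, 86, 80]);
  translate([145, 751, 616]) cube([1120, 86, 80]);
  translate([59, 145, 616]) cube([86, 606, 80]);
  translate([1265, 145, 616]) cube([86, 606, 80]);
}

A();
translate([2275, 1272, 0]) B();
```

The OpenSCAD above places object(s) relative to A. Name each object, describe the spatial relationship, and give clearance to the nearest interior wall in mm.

A is a house frame. B is a table. The table sits inside the house frame, centred. The clearance to the nearest interior wall is 1081 mm.

Clearances: x = 2084, y = 1081; minimum 1081 mm.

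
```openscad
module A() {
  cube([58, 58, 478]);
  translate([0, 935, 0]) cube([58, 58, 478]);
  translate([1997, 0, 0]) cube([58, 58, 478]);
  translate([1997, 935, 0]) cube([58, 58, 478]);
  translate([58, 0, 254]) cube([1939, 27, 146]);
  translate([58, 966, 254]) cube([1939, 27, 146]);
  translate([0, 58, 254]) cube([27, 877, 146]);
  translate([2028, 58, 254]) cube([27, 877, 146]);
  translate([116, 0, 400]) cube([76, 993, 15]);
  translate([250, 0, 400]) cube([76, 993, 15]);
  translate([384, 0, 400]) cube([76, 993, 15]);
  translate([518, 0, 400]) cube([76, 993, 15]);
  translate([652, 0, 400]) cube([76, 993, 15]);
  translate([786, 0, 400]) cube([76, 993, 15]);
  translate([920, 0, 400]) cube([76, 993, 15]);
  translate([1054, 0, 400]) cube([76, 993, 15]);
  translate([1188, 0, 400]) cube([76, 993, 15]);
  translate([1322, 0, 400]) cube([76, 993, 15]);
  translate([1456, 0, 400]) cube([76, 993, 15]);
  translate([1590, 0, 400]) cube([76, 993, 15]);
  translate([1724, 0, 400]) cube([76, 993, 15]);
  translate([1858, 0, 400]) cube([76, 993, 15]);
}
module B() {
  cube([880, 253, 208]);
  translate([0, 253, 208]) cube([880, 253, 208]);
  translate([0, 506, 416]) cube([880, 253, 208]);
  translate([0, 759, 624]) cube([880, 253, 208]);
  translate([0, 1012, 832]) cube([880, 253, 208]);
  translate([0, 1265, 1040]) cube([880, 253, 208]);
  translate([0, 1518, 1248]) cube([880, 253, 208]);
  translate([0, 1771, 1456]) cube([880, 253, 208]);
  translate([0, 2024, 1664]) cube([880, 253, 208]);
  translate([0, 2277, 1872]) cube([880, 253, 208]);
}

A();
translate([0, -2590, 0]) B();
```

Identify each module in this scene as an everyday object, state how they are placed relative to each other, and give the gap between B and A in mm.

The staircase's nearest face is 60 mm from the bed frame's −y face.

A is a bed frame. B is a staircase. The staircase is on the floor beside the bed frame on its −y side. The gap between the staircase and the bed frame is 60 mm.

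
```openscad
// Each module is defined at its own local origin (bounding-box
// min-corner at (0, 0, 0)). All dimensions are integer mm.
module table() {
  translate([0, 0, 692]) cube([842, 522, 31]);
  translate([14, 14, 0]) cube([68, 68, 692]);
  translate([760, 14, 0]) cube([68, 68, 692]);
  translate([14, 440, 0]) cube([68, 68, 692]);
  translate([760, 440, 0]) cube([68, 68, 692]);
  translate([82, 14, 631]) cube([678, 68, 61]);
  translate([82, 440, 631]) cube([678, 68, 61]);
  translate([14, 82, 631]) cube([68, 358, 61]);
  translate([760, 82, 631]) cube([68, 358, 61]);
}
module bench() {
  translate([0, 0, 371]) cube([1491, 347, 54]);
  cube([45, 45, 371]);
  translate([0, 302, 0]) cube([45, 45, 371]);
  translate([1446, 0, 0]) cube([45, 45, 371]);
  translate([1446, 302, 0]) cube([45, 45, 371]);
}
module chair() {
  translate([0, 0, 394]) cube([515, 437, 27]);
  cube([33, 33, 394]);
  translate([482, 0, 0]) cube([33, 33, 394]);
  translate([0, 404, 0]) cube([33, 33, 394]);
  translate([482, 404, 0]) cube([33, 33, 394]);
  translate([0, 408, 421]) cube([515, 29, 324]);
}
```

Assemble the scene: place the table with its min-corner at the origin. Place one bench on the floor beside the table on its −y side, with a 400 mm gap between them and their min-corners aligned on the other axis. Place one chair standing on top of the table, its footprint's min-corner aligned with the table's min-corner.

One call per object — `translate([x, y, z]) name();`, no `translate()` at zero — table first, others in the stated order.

table();
translate([0, -747, 0]) bench();
translate([0, 0, 723]) chair();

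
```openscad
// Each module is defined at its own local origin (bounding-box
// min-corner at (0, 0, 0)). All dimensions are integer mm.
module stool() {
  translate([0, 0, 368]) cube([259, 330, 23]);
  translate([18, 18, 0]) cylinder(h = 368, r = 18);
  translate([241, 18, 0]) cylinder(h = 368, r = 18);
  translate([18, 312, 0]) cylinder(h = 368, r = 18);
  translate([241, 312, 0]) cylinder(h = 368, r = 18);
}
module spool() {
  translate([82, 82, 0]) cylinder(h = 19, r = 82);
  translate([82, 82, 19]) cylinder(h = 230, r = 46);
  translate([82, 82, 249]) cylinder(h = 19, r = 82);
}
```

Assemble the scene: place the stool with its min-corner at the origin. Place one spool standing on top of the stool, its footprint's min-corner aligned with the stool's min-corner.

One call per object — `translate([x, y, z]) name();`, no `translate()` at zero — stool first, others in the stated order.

stool();
translate([0, 0, 391]) spool();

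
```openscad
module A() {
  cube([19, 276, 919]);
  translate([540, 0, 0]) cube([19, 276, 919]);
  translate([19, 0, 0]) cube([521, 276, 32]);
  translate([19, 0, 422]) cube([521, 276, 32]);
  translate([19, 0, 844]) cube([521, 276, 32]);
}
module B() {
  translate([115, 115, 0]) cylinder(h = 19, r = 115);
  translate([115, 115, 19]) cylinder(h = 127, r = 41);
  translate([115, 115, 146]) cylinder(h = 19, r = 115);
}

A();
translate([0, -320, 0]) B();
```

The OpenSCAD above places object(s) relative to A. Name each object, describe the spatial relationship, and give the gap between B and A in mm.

A is a bookshelf. B is a spool. The spool is on the floor beside the bookshelf on its −y side. The gap between the spool and the bookshelf is 90 mm.

The spool's nearest face is 90 mm from the bookshelf's −y face.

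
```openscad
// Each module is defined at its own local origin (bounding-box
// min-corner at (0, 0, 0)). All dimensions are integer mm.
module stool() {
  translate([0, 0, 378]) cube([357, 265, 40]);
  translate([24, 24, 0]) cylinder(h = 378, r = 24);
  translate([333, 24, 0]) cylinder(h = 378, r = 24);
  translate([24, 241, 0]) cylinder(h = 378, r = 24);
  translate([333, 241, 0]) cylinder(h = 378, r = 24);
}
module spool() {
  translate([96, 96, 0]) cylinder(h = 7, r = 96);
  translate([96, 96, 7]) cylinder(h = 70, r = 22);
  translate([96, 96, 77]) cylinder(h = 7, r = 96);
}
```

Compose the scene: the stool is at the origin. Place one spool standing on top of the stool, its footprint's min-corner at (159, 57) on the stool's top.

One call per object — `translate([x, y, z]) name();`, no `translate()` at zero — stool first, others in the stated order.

stool();
translate([159, 57, 418]) spool();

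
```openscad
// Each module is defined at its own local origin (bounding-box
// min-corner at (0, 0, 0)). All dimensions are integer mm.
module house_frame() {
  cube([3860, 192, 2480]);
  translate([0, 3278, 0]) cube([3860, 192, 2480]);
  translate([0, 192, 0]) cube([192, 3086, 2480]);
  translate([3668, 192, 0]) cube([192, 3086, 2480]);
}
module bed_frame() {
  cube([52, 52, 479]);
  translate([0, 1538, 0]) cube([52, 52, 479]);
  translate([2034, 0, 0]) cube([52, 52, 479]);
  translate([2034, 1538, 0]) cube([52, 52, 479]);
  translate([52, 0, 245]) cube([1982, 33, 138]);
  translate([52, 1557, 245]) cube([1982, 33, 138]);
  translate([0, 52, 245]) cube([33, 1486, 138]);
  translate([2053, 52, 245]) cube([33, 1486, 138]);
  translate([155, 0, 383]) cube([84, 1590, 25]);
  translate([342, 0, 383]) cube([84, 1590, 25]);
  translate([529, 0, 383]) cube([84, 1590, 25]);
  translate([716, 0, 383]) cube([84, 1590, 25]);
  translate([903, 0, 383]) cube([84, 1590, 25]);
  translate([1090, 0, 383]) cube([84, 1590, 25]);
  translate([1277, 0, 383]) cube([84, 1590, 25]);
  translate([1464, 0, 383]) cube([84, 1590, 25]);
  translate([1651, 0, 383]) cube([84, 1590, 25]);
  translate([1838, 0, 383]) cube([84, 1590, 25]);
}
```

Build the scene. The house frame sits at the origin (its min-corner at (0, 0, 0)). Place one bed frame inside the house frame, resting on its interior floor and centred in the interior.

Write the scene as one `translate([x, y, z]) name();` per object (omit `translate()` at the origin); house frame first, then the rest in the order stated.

house_frame();
translate([887, 940, 0]) bed_frame();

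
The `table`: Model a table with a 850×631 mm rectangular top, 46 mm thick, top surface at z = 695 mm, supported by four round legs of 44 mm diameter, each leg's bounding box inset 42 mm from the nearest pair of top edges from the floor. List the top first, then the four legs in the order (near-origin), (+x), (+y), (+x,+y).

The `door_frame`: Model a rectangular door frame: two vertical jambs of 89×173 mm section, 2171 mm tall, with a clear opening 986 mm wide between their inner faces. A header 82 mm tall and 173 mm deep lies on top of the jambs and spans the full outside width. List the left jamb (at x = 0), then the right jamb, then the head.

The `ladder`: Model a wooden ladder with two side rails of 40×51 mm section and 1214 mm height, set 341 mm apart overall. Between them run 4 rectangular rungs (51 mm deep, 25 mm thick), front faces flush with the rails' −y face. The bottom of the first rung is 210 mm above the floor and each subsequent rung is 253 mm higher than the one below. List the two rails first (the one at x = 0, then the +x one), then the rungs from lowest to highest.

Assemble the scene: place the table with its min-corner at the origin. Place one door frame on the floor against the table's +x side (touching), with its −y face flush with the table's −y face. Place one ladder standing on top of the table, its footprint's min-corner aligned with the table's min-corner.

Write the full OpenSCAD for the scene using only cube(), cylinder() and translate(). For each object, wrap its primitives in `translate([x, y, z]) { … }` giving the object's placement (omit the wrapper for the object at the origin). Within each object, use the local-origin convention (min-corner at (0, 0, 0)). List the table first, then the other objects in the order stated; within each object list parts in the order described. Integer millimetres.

translate([0, 0, 649]) cube([850, 631, 46]);
translate([64, 64, 0]) cylinder(h = 649, r = 22);
translate([786, 64, 0]) cylinder(h = 649, r = 22);
translate([64, 567, 0]) cylinder(h = 649, r = 22);
translate([786, 567, 0]) cylinder(h = 649, r = 22);
translate([850, 0, 0]) {
  cube([89, 173, 2171]);
  translate([1075, 0, 0]) cube([89, 173, 2171]);
  translate([0, 0, 2171]) cube([1164, 173, 82]);
}
translate([0, 0, 695]) {
  cube([40, 51, 1214]);
  translate([301, 0, 0]) cube([40, 51, 1214]);
  translate([40, 0, 210]) cube([261, 51, 25]);
  translate([40, 0, 463]) cube([261, 51, 25]);
  translate([40, 0, 716]) cube([261, 51, 25]);
  translate([40, 0, 969]) cube([261, 51, 25]);
}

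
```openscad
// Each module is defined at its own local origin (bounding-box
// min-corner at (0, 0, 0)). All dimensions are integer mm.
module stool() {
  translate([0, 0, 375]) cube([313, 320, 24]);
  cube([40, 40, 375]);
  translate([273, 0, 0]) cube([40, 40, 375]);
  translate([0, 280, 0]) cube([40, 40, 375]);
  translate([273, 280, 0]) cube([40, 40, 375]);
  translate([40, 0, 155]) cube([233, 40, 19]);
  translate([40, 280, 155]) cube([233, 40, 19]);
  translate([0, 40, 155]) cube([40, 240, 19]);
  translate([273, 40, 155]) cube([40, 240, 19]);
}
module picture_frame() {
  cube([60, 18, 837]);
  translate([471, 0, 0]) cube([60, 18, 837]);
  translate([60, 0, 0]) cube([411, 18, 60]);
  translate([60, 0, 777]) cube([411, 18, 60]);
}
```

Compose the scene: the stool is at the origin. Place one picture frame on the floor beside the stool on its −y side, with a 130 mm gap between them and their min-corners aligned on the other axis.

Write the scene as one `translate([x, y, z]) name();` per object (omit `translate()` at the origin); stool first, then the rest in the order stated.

stool();
translate([0, -148, 0]) picture_frame();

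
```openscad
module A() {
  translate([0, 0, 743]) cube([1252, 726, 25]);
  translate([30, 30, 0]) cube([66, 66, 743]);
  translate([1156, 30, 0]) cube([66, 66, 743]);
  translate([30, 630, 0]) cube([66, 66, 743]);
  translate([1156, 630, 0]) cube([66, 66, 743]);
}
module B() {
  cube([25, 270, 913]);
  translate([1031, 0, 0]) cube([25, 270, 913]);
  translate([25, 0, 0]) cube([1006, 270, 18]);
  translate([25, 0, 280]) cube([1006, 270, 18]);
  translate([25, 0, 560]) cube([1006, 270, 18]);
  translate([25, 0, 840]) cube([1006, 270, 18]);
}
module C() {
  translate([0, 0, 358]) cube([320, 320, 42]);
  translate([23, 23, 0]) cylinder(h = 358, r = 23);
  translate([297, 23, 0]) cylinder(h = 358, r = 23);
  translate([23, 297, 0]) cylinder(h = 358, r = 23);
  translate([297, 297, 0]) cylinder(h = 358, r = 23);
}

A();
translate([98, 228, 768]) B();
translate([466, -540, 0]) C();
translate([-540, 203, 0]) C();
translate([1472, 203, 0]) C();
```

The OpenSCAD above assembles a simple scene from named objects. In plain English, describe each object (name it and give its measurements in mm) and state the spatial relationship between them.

A is a rectangular dining table. The top is 1252×726×25 mm with its upper surface at z = 768 mm. It stands on four 66×66 mm square legs, each inset 30 mm from the nearest pair of top edges, running from the floor to the underside of the top.

B is a bookshelf 1056 mm wide overall, 270 mm deep and 913 mm tall. The two sides are 25 mm thick vertical panels. 4 horizontal shelves of 18 mm thickness span between the inner faces of the sides; the lowest shelf sits on the floor and shelves are stacked with a clear vertical gap of 262 mm between each pair.

C is a four-legged stool. The seat is a 320×320×42 mm slab whose top surface is at z = 400 mm; four round legs, each 46 mm in diameter, run from the floor (z = 0) to the underside of the seat, each leg's axis is inset half a diameter from the nearest pair of seat edges (so the leg's bounding box is flush with the corner).

The bookshelf is on top of the table, centred. Three stools sit around the table at the −y, −x, +x sides.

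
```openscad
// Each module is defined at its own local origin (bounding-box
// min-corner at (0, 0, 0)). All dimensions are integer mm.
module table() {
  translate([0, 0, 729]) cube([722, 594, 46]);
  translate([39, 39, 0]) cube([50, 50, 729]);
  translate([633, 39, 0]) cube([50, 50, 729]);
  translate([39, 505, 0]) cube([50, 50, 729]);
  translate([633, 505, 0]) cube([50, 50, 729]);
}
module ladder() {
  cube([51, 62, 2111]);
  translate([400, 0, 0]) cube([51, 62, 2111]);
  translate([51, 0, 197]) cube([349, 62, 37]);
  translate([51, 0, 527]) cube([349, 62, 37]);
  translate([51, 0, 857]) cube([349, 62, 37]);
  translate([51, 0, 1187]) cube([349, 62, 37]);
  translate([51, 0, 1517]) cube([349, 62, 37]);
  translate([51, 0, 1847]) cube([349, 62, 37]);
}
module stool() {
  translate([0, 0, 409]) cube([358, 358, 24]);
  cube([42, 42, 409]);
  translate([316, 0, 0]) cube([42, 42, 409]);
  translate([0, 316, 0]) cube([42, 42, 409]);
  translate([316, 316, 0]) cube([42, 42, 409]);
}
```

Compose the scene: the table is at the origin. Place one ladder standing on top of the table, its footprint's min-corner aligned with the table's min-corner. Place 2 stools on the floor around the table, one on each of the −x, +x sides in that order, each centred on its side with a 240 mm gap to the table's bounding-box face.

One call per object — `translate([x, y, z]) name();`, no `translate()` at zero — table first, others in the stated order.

table();
translate([0, 0, 775]) ladder();
translate([-598, 118, 0]) stool();
translate([962, 118, 0]) stool();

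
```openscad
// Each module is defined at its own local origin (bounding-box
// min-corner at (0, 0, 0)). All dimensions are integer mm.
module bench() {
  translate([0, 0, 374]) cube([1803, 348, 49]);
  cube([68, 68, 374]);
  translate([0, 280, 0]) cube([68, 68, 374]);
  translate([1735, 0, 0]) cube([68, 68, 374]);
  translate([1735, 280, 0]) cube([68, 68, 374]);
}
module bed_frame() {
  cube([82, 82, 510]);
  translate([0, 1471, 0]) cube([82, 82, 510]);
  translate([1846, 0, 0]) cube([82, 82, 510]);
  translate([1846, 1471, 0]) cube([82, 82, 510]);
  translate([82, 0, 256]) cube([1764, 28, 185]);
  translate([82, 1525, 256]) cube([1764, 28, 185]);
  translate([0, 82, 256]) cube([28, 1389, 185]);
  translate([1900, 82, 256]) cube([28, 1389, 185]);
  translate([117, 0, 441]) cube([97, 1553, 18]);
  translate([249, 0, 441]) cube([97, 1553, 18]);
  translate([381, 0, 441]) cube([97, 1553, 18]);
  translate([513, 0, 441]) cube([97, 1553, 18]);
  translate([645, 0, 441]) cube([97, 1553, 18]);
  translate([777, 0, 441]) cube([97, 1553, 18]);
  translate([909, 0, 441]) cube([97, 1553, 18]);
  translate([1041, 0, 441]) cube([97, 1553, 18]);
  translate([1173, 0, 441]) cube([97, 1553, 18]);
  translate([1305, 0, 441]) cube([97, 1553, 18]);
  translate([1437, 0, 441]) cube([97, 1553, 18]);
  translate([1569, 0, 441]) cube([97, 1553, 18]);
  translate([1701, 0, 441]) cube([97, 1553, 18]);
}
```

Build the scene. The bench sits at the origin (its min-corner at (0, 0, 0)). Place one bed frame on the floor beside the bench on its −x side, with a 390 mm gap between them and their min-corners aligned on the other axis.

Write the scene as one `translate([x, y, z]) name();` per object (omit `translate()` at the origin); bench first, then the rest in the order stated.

bench();
translate([-2318, 0, 0]) bed_frame();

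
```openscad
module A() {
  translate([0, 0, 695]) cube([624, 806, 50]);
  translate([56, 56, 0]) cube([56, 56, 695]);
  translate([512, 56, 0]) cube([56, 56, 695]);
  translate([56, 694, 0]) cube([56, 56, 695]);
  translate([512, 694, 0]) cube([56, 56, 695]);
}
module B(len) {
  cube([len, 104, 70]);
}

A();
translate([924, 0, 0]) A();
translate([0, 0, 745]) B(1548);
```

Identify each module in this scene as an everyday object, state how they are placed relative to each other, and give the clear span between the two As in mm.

Second table starts at x = 924; first ends at x = 624; clear span = 924 − 624 = 300 mm.

A is a table. B is a beam. A beam spans the tops of two tables. The clear span between the two tables is 300 mm.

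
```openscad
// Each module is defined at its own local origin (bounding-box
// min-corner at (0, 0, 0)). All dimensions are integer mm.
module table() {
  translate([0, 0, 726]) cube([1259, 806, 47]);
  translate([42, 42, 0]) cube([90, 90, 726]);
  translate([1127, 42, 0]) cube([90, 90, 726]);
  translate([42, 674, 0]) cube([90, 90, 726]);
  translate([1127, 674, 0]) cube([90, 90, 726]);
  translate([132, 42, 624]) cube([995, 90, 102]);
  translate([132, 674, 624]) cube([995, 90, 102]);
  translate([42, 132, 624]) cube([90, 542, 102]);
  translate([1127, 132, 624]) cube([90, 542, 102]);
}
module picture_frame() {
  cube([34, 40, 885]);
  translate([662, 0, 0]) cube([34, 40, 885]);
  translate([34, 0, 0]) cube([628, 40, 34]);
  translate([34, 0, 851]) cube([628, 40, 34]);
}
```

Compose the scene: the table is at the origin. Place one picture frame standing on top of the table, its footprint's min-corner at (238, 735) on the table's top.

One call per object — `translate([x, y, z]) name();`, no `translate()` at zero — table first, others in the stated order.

table();
translate([238, 735, 773]) picture_frame();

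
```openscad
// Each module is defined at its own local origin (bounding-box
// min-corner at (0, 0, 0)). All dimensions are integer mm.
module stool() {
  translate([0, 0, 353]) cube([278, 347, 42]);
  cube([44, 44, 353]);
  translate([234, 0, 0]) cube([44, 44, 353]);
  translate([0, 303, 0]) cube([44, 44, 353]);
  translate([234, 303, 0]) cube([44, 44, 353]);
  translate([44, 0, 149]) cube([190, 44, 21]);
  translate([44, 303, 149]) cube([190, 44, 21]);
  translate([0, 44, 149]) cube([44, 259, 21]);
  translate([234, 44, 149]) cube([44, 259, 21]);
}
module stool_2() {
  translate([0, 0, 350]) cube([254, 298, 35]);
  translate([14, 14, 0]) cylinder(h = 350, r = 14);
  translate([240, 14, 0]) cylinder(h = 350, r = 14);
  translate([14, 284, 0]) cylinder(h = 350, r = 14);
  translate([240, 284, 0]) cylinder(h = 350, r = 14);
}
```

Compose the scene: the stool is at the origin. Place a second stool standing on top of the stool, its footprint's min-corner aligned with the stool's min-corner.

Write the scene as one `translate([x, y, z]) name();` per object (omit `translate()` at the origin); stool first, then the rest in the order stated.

stool();
translate([0, 0, 395]) stool_2();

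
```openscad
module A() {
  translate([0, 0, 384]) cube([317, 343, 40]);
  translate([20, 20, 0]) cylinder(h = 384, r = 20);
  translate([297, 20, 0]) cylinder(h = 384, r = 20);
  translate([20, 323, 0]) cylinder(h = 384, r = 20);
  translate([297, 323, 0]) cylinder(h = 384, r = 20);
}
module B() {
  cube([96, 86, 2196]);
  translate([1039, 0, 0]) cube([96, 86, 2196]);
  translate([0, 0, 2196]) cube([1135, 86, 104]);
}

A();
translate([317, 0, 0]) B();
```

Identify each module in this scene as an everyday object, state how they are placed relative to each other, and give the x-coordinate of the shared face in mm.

The stool's +x face and the door frame's −x face are both at x = 317 mm.

A is a stool. B is a door frame. The door frame is against the stool's +x side, with their −y faces flush. The x-coordinate of the shared face is 317 mm.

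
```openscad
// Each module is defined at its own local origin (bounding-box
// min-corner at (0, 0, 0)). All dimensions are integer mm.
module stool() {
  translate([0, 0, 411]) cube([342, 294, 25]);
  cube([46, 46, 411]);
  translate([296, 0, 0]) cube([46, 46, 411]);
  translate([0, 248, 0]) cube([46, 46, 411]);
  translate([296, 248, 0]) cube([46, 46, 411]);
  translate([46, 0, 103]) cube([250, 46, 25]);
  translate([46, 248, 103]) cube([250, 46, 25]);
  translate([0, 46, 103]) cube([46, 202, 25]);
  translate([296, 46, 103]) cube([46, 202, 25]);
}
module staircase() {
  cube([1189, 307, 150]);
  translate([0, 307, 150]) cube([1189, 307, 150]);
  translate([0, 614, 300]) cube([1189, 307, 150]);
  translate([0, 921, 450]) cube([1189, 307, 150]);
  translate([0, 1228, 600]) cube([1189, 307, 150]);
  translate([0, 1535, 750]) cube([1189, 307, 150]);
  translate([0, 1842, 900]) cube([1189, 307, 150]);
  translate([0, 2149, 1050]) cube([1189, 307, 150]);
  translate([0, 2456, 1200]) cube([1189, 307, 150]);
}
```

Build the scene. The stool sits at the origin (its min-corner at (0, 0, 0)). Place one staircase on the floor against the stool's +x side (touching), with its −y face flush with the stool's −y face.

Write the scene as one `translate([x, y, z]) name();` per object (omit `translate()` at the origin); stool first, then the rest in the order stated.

stool();
translate([342, 0, 0]) staircase();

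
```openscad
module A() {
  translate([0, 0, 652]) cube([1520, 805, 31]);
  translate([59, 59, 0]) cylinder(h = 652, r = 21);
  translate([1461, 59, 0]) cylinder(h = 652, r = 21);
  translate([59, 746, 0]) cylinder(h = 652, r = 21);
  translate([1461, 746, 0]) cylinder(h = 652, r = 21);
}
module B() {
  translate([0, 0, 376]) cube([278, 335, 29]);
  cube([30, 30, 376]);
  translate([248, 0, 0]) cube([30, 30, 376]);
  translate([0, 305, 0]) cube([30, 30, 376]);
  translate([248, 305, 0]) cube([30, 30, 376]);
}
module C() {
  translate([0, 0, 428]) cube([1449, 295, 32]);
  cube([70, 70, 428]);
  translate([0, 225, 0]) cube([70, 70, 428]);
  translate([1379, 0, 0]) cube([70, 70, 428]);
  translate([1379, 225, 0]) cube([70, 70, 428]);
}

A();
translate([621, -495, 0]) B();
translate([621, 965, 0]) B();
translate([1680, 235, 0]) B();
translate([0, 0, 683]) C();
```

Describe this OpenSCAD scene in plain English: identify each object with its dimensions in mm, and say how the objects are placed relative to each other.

A is a table with a 1520×805 mm rectangular top, 31 mm thick, top surface at z = 683 mm, supported by four round legs of 42 mm diameter, each leg's bounding box inset 38 mm from the nearest pair of top edges, running from the floor.

B is a four-legged stool. The seat is 278×335 mm, 29 mm thick, top at z = 405 mm. It stands on four square legs, each 30×30 mm in cross-section, from z = 0 to the seat underside, each flush with a corner of the seat.

C is a long wooden bench with a 1449 mm (x) × 295 mm (y) seat, 32 mm thick, its top surface 460 mm above the floor. Four 70 mm square legs at the seat corners, flush with the edges, run from z = 0 to the seat underside.

Three stools sit around the table at the −y, +y, +x sides. The bench is on top of the table.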